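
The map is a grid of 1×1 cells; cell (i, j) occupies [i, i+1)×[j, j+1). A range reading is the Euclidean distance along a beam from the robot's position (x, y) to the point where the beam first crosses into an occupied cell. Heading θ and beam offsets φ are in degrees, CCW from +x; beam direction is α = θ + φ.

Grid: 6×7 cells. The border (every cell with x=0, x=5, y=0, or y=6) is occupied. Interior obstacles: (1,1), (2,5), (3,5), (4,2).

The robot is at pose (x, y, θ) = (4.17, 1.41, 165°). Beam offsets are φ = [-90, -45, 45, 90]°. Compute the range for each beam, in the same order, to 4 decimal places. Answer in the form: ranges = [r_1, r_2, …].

ranges = [0.6108, 4.1454, 0.8200, 0.4245]

beam 1: φ=-90°, α=75°
  direction (0.2588, 0.9659); cell (4,1); t to first gridline: x 3.2069, y 0.6108 (then +3.8637 / +1.0353)
    (4,2) via y @ 0.6108  # hit
  → r_1 = 0.6108
beam 2: φ=-45°, α=120°
  direction (-0.5000, 0.8660); cell (4,1); t to first gridline: x 0.3400, y 0.6813 (then +2.0000 / +1.1547)
    (3,1) via x @ 0.3400
    (3,2) via y @ 0.6813
    (3,3) via y @ 1.8360
    (2,3) via x @ 2.3400
    (2,4) via y @ 2.9907
    (2,5) via y @ 4.1454  # hit
  → r_2 = 4.1454
beam 3: φ=45°, α=210°
  direction (-0.8660, -0.5000); cell (4,1); t to first gridline: x 0.1963, y 0.8200 (then +1.1547 / +2.0000)
    (3,1) via x @ 0.1963
    (3,0) via y @ 0.8200  # hit
  → r_3 = 0.8200
beam 4: φ=90°, α=255°
  direction (-0.2588, -0.9659); cell (4,1); t to first gridline: x 0.6568, y 0.4245 (then +3.8637 / +1.0353)
    (4,0) via y @ 0.4245  # hit
  → r_4 = 0.4245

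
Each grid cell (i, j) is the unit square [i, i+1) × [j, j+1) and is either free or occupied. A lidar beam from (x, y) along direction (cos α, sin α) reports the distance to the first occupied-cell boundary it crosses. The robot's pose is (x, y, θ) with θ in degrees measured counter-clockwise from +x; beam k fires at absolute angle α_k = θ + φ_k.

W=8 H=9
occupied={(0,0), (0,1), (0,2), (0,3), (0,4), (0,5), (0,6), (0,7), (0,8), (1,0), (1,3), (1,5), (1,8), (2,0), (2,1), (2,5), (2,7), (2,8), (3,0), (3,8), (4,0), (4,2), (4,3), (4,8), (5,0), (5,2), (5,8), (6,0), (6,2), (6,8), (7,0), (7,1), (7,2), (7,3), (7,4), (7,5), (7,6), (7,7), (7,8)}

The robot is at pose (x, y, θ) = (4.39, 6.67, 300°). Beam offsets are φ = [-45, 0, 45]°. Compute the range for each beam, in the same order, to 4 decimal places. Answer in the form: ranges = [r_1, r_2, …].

ranges = [5.3705, 4.2378, 2.7021]

beam 1: φ=-45°, α=255°
  dir = (cos 255°, sin 255°) = (-0.2588, -0.9659); from cell (4,6)
  next x-line at t=1.5068, next y-line at t=0.6936; Δt_x=3.8637, Δt_y=1.0353
    y: enter (4,5) at t=0.6936
    x: enter (3,5) at t=1.5068
    y: enter (3,4) at t=1.7289
    y: enter (3,3) at t=2.7642
    y: enter (3,2) at t=3.7995
    y: enter (3,1) at t=4.8347
    x: enter (2,1) at t=5.3705 ← occupied
  → r_1 = 5.3705
beam 2: φ=0°, α=300°
  dir = (cos 300°, sin 300°) = (0.5000, -0.8660); from cell (4,6)
  next x-line at t=1.2200, next y-line at t=0.7736; Δt_x=2.0000, Δt_y=1.1547
    y: enter (4,5) at t=0.7736
    x: enter (5,5) at t=1.2200
    y: enter (5,4) at t=1.9283
    y: enter (5,3) at t=3.0831
    x: enter (6,3) at t=3.2200
    y: enter (6,2) at t=4.2378 ← occupied
  → r_2 = 4.2378
beam 3: φ=45°, α=345°
  dir = (cos 345°, sin 345°) = (0.9659, -0.2588); from cell (4,6)
  next x-line at t=0.6315, next y-line at t=2.5887; Δt_x=1.0353, Δt_y=3.8637
    x: enter (5,6) at t=0.6315
    x: enter (6,6) at t=1.6668
    y: enter (6,5) at t=2.5887
    x: enter (7,5) at t=2.7021 ← occupied
  → r_3 = 2.7021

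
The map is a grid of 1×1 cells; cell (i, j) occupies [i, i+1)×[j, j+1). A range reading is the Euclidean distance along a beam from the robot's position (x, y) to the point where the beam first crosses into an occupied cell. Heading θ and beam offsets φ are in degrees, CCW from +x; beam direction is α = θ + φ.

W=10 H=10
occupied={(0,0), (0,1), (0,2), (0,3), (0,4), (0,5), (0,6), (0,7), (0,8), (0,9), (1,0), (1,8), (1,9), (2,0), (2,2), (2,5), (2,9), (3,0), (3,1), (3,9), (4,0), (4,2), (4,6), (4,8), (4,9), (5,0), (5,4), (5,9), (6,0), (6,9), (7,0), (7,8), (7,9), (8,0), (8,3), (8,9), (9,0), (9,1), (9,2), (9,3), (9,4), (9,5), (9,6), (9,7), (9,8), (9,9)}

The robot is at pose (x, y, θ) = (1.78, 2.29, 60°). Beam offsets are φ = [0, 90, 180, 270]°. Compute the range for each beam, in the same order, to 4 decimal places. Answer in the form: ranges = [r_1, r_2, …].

beam 1: φ=0°, α=60°
  dir = (cos 60°, sin 60°) = (0.5000, 0.8660); from cell (1,2)
  next x-line at t=0.4400, next y-line at t=0.8198; Δt_x=2.0000, Δt_y=1.1547
    x: enter (2,2) at t=0.4400 ← occupied
  → r_1 = 0.4400
beam 2: φ=90°, α=150°
  dir = (cos 150°, sin 150°) = (-0.8660, 0.5000); from cell (1,2)
  next x-line at t=0.9007, next y-line at t=1.4200; Δt_x=1.1547, Δt_y=2.0000
    x: enter (0,2) at t=0.9007 ← occupied
  → r_2 = 0.9007
beam 3: φ=180°, α=240°
  dir = (cos 240°, sin 240°) = (-0.5000, -0.8660); from cell (1,2)
  next x-line at t=1.5600, next y-line at t=0.3349; Δt_x=2.0000, Δt_y=1.1547
    y: enter (1,1) at t=0.3349
    y: enter (1,0) at t=1.4896 ← occupied
  → r_3 = 1.4896
beam 4: φ=270°, α=330°
  dir = (cos 330°, sin 330°) = (0.8660, -0.5000); from cell (1,2)
  next x-line at t=0.2540, next y-line at t=0.5800; Δt_x=1.1547, Δt_y=2.0000
    x: enter (2,2) at t=0.2540 ← occupied
  → r_4 = 0.2540

ranges = [0.4400, 0.9007, 1.4896, 0.2540]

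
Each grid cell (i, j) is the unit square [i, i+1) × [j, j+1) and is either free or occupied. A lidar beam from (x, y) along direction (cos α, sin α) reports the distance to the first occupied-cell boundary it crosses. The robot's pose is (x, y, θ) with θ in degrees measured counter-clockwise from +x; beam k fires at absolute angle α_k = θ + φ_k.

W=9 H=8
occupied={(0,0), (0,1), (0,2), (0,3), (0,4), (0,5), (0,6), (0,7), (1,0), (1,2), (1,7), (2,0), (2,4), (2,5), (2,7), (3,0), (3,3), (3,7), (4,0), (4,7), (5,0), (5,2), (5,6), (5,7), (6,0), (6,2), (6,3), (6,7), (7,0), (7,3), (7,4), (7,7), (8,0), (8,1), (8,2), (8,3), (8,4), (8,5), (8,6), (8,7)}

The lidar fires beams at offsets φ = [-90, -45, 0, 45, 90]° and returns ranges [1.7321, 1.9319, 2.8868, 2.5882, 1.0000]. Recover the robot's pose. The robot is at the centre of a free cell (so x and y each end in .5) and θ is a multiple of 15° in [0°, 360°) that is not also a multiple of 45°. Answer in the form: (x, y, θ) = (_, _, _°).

(x, y, θ) = (4.5, 5.5, 300°)

Enumerate (i+0.5, j+0.5, θ) over the 32 free cells and 16 admissible headings. For each, cast all 5 beams and compare to the given ranges.
  (7.5, 5.5, 210°): beam 3 = 4.0415 ≠ 2.8868 ✗
  (4.5, 6.5, 255°): beam 1 = 1.9319 ≠ 1.7321 ✗
  (3.5, 1.5, 75°): beam 1 = 1.9319 ≠ 1.7321 ✗
  …
  (4.5, 5.5, 300°): r_1=1.7321, r_2=1.9319, r_3=2.8868, r_4=2.5882, r_5=1.0000 — all match ✓
Only this pose fits every beam.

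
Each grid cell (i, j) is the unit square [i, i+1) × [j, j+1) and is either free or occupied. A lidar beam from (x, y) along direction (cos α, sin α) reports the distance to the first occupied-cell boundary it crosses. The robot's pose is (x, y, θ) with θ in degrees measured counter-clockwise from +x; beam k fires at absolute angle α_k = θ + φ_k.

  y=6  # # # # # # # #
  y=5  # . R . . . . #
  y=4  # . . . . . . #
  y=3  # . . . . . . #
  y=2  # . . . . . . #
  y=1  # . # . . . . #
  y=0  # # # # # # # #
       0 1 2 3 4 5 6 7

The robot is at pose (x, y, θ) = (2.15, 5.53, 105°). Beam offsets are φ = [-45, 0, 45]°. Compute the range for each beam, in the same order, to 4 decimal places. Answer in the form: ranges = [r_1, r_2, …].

ranges = [0.5427, 0.4866, 0.9400]

beam 1: φ=-45°, α=60°
  direction (0.5000, 0.8660); cell (2,5); t to first gridline: x 1.7000, y 0.5427 (then +2.0000 / +1.1547)
    (2,6) via y @ 0.5427  # hit
  → r_1 = 0.5427
beam 2: φ=0°, α=105°
  direction (-0.2588, 0.9659); cell (2,5); t to first gridline: x 0.5796, y 0.4866 (then +3.8637 / +1.0353)
    (2,6) via y @ 0.4866  # hit
  → r_2 = 0.4866
beam 3: φ=45°, α=150°
  direction (-0.8660, 0.5000); cell (2,5); t to first gridline: x 0.1732, y 0.9400 (then +1.1547 / +2.0000)
    (1,5) via x @ 0.1732
    (1,6) via y @ 0.9400  # hit
  → r_3 = 0.9400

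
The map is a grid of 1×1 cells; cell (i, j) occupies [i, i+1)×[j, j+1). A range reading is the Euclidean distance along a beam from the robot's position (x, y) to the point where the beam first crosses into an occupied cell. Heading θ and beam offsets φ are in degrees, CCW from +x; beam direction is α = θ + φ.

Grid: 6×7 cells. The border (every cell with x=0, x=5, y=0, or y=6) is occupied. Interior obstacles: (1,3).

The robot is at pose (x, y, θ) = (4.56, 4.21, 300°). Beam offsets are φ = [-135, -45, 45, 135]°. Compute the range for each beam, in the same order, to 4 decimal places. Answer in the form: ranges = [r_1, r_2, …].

ranges = [3.6856, 3.3232, 0.4555, 1.7000]

beam 1: φ=-135°, α=165°
  d=(-0.9659,0.2588)  start (4,4)  tX=0.5798 tY=3.0523  stride 1/|dx|=1.0353 1/|dy|=3.8637
    cross x-line → (3,4), t=0.5798
    cross x-line → (2,4), t=1.6150
    cross x-line → (1,4), t=2.6503
    cross y-line → (1,5), t=3.0523
    cross x-line → (0,5), t=3.6856 (wall)
  → r_1 = 3.6856
beam 2: φ=-45°, α=255°
  d=(-0.2588,-0.9659)  start (4,4)  tX=2.1637 tY=0.2174  stride 1/|dx|=3.8637 1/|dy|=1.0353
    cross y-line → (4,3), t=0.2174
    cross y-line → (4,2), t=1.2527
    cross x-line → (3,2), t=2.1637
    cross y-line → (3,1), t=2.2880
    cross y-line → (3,0), t=3.3232 (wall)
  → r_2 = 3.3232
beam 3: φ=45°, α=345°
  d=(0.9659,-0.2588)  start (4,4)  tX=0.4555 tY=0.8114  stride 1/|dx|=1.0353 1/|dy|=3.8637
    cross x-line → (5,4), t=0.4555 (wall)
  → r_3 = 0.4555
beam 4: φ=135°, α=75°
  d=(0.2588,0.9659)  start (4,4)  tX=1.7000 tY=0.8179  stride 1/|dx|=3.8637 1/|dy|=1.0353
    cross y-line → (4,5), t=0.8179
    cross x-line → (5,5), t=1.7000 (wall)
  → r_4 = 1.7000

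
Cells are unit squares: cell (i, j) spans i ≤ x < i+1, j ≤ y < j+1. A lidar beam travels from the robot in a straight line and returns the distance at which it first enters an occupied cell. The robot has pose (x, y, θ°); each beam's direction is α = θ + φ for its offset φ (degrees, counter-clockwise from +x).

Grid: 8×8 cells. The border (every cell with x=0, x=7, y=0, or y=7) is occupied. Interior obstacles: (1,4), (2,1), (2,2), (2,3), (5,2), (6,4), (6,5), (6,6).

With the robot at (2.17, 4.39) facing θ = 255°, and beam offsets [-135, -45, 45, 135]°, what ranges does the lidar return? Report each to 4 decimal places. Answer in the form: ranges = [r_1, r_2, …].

ranges = [0.3400, 0.1963, 0.4503, 4.4225]

beam 1: φ=-135°, α=120°
  cosα=-0.5000 sinα=0.8660 | (2,4) | tMaxX 0.3400 tMaxY 0.7044 | tΔX 2.0000 tΔY 1.1547
    t=0.3400 [x] (1,4) — stop
  → r_1 = 0.3400
beam 2: φ=-45°, α=210°
  cosα=-0.8660 sinα=-0.5000 | (2,4) | tMaxX 0.1963 tMaxY 0.7800 | tΔX 1.1547 tΔY 2.0000
    t=0.1963 [x] (1,4) — stop
  → r_2 = 0.1963
beam 3: φ=45°, α=300°
  cosα=0.5000 sinα=-0.8660 | (2,4) | tMaxX 1.6600 tMaxY 0.4503 | tΔX 2.0000 tΔY 1.1547
    t=0.4503 [y] (2,3) — stop
  → r_3 = 0.4503
beam 4: φ=135°, α=30°
  cosα=0.8660 sinα=0.5000 | (2,4) | tMaxX 0.9584 tMaxY 1.2200 | tΔX 1.1547 tΔY 2.0000
    t=0.9584 [x] (3,4)
    t=1.2200 [y] (3,5)
    t=2.1131 [x] (4,5)
    t=3.2200 [y] (4,6)
    t=3.2678 [x] (5,6)
    t=4.4225 [x] (6,6) — stop
  → r_4 = 4.4225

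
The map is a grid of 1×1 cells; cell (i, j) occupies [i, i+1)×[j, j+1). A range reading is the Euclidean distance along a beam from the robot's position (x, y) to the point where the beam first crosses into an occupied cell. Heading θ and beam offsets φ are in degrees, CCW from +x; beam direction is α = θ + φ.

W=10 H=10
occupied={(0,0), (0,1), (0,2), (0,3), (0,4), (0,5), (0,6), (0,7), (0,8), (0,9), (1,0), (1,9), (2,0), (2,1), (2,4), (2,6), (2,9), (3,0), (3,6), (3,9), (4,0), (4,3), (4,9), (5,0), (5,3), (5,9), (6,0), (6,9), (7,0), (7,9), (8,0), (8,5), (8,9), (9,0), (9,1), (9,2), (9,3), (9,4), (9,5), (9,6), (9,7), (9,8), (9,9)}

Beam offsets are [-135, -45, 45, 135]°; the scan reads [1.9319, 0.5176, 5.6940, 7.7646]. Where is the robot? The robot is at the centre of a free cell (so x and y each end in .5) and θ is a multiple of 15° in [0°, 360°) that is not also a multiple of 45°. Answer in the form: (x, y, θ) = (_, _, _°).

(x, y, θ) = (6.5, 8.5, 150°)

Enumerate (i+0.5, j+0.5, θ) over the 57 free cells and 16 admissible headings. For each, cast all 4 beams and compare to the given ranges.
  (1.5, 5.5, 165°): beam 1 = 1.0000 ≠ 1.9319 ✗
  (8.5, 2.5, 150°): beam 1 = 0.5176 ≠ 1.9319 ✗
  (1.5, 6.5, 165°): beam 1 = 0.5774 ≠ 1.9319 ✗
  (5.5, 5.5, 15°): beam 1 = 1.7321 ≠ 1.9319 ✗
  (1.5, 5.5, 75°): beam 1 = 1.0000 ≠ 1.9319 ✗
  …
  (6.5, 8.5, 150°): r_1=1.9319, r_2=0.5176, r_3=5.6940, r_4=7.7646 — all match ✓
Unique over the lattice → pose = (6.5, 8.5, 150°).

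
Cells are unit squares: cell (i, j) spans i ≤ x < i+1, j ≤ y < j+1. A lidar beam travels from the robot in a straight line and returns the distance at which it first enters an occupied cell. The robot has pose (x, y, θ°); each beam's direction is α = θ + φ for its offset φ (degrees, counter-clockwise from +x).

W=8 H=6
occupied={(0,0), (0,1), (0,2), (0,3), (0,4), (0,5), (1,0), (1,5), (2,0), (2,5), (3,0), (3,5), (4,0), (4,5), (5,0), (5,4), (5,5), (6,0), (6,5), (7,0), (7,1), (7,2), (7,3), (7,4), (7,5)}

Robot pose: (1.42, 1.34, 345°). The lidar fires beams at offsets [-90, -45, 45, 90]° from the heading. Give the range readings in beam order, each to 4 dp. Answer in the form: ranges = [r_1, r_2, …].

ranges = [0.3520, 0.3926, 6.4432, 3.7891]

beam 1: φ=-90°, α=255°
  d=(-0.2588,-0.9659)  start (1,1)  tX=1.6228 tY=0.3520  stride 1/|dx|=3.8637 1/|dy|=1.0353
    cross y-line → (1,0), t=0.3520 (wall)
  → r_1 = 0.3520
beam 2: φ=-45°, α=300°
  d=(0.5000,-0.8660)  start (1,1)  tX=1.1600 tY=0.3926  stride 1/|dx|=2.0000 1/|dy|=1.1547
    cross y-line → (1,0), t=0.3926 (wall)
  → r_2 = 0.3926
beam 3: φ=45°, α=30°
  d=(0.8660,0.5000)  start (1,1)  tX=0.6697 tY=1.3200  stride 1/|dx|=1.1547 1/|dy|=2.0000
    cross x-line → (2,1), t=0.6697
    cross y-line → (2,2), t=1.3200
    cross x-line → (3,2), t=1.8244
    cross x-line → (4,2), t=2.9791
    cross y-line → (4,3), t=3.3200
    cross x-line → (5,3), t=4.1338
    cross x-line → (6,3), t=5.2885
    cross y-line → (6,4), t=5.3200
    cross x-line → (7,4), t=6.4432 (wall)
  → r_3 = 6.4432
beam 4: φ=90°, α=75°
  d=(0.2588,0.9659)  start (1,1)  tX=2.2409 tY=0.6833  stride 1/|dx|=3.8637 1/|dy|=1.0353
    cross y-line → (1,2), t=0.6833
    cross y-line → (1,3), t=1.7186
    cross x-line → (2,3), t=2.2409
    cross y-line → (2,4), t=2.7538
    cross y-line → (2,5), t=3.7891 (wall)
  → r_4 = 3.7891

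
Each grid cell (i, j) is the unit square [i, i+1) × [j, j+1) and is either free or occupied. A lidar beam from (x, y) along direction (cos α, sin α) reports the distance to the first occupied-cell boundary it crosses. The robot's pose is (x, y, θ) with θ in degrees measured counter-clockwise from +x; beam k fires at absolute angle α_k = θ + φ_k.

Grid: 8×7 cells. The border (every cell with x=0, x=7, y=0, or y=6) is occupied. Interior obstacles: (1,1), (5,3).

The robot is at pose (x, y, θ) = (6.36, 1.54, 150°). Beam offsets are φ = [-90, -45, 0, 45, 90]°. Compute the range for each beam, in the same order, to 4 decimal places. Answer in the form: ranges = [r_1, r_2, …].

ranges = [1.2800, 1.5115, 6.1892, 2.0864, 0.6235]

beam 1: φ=-90°, α=60°
  d=(0.5000,0.8660)  start (6,1)  tX=1.2800 tY=0.5312  stride 1/|dx|=2.0000 1/|dy|=1.1547
    cross y-line → (6,2), t=0.5312
    cross x-line → (7,2), t=1.2800 (wall)
  → r_1 = 1.2800
beam 2: φ=-45°, α=105°
  d=(-0.2588,0.9659)  start (6,1)  tX=1.3909 tY=0.4762  stride 1/|dx|=3.8637 1/|dy|=1.0353
    cross y-line → (6,2), t=0.4762
    cross x-line → (5,2), t=1.3909
    cross y-line → (5,3), t=1.5115 (wall)
  → r_2 = 1.5115
beam 3: φ=0°, α=150°
  d=(-0.8660,0.5000)  start (6,1)  tX=0.4157 tY=0.9200  stride 1/|dx|=1.1547 1/|dy|=2.0000
    cross x-line → (5,1), t=0.4157
    cross y-line → (5,2), t=0.9200
    cross x-line → (4,2), t=1.5704
    cross x-line → (3,2), t=2.7251
    cross y-line → (3,3), t=2.9200
    cross x-line → (2,3), t=3.8798
    cross y-line → (2,4), t=4.9200
    cross x-line → (1,4), t=5.0345
    cross x-line → (0,4), t=6.1892 (wall)
  → r_3 = 6.1892
beam 4: φ=45°, α=195°
  d=(-0.9659,-0.2588)  start (6,1)  tX=0.3727 tY=2.0864  stride 1/|dx|=1.0353 1/|dy|=3.8637
    cross x-line → (5,1), t=0.3727
    cross x-line → (4,1), t=1.4080
    cross y-line → (4,0), t=2.0864 (wall)
  → r_4 = 2.0864
beam 5: φ=90°, α=240°
  d=(-0.5000,-0.8660)  start (6,1)  tX=0.7200 tY=0.6235  stride 1/|dx|=2.0000 1/|dy|=1.1547
    cross y-line → (6,0), t=0.6235 (wall)
  → r_5 = 0.6235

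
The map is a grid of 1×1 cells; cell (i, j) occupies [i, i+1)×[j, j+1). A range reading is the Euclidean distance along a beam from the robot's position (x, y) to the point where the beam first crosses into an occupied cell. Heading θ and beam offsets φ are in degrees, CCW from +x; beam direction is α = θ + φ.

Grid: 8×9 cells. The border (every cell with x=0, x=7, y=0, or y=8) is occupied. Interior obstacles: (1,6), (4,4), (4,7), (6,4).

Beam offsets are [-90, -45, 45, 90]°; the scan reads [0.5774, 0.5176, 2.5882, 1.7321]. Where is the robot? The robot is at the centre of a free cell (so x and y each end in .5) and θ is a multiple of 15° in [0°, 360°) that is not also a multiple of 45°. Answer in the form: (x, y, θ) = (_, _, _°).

The pose lattice has 38·16 = 608 candidates. Test each by forward raycasting.
  (6.5, 2.5, 300°): beam 1 = 3.0000 ≠ 0.5774 ✗
  (6.5, 3.5, 240°): beam 1 = 1.7321 ≠ 0.5774 ✗
  (4.5, 3.5, 345°): beam 1 = 2.5882 ≠ 0.5774 ✗
  (5.5, 6.5, 210°): beam 1 = 1.0000 ≠ 0.5774 ✗
  …
  (5.5, 7.5, 240°): r_1=0.5774, r_2=0.5176, r_3=2.5882, r_4=1.7321 — all match ✓
Only this pose fits every beam.

(x, y, θ) = (5.5, 7.5, 240°)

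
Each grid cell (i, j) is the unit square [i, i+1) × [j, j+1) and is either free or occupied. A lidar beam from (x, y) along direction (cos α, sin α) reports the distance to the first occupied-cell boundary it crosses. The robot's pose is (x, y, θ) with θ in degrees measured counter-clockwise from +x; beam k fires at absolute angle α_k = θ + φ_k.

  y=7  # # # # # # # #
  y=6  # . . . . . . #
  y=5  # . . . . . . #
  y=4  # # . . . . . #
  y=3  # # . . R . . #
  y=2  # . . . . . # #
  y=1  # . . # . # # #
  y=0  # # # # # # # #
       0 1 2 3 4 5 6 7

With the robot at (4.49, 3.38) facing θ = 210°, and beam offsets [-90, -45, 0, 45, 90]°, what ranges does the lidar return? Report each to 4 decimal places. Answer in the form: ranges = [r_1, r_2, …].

beam 1: φ=-90°, α=120°
  direction (-0.5000, 0.8660); cell (4,3); t to first gridline: x 0.9800, y 0.7159 (then +2.0000 / +1.1547)
    (4,4) via y @ 0.7159
    (3,4) via x @ 0.9800
    (3,5) via y @ 1.8706
    (2,5) via x @ 2.9800
    (2,6) via y @ 3.0253
    (2,7) via y @ 4.1800  # hit
  → r_1 = 4.1800
beam 2: φ=-45°, α=165°
  direction (-0.9659, 0.2588); cell (4,3); t to first gridline: x 0.5073, y 2.3955 (then +1.0353 / +3.8637)
    (3,3) via x @ 0.5073
    (2,3) via x @ 1.5426
    (2,4) via y @ 2.3955
    (1,4) via x @ 2.5778  # hit
  → r_2 = 2.5778
beam 3: φ=0°, α=210°
  direction (-0.8660, -0.5000); cell (4,3); t to first gridline: x 0.5658, y 0.7600 (then +1.1547 / +2.0000)
    (3,3) via x @ 0.5658
    (3,2) via y @ 0.7600
    (2,2) via x @ 1.7205
    (2,1) via y @ 2.7600
    (1,1) via x @ 2.8752
    (0,1) via x @ 4.0299  # hit
  → r_3 = 4.0299
beam 4: φ=45°, α=255°
  direction (-0.2588, -0.9659); cell (4,3); t to first gridline: x 1.8932, y 0.3934 (then +3.8637 / +1.0353)
    (4,2) via y @ 0.3934
    (4,1) via y @ 1.4287
    (3,1) via x @ 1.8932  # hit
  → r_4 = 1.8932
beam 5: φ=90°, α=300°
  direction (0.5000, -0.8660); cell (4,3); t to first gridline: x 1.0200, y 0.4388 (then +2.0000 / +1.1547)
    (4,2) via y @ 0.4388
    (5,2) via x @ 1.0200
    (5,1) via y @ 1.5935  # hit
  → r_5 = 1.5935

ranges = [4.1800, 2.5778, 4.0299, 1.8932, 1.5935]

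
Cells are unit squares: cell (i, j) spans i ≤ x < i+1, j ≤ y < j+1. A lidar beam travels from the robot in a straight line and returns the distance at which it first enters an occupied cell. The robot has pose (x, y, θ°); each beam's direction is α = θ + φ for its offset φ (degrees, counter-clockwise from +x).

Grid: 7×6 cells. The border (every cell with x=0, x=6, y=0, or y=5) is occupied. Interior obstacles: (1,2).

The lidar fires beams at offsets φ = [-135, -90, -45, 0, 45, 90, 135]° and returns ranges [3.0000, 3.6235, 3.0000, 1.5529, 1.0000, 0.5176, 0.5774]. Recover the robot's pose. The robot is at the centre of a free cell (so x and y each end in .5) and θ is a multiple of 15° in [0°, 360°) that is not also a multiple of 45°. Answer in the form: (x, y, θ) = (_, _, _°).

The pose lattice has 19·16 = 304 candidates. Test each by forward raycasting.
  (4.5, 4.5, 120°): beam 1 = 1.5529 ≠ 3.0000 ✗
  (5.5, 3.5, 240°): beam 1 = 1.5529 ≠ 3.0000 ✗
  (1.5, 3.5, 60°): beam 1 = 0.5176 ≠ 3.0000 ✗
  (2.5, 3.5, 240°): beam 1 = 1.5529 ≠ 3.0000 ✗
  (1.5, 1.5, 75°): beam 1 = 0.5774 ≠ 3.0000 ✗
  …
  (4.5, 4.5, 345°): r_1=3.0000, r_2=3.6235, r_3=3.0000, r_4=1.5529, r_5=1.0000, r_6=0.5176, r_7=0.5774 — all match ✓
Unique over the lattice → pose = (4.5, 4.5, 345°).

(x, y, θ) = (4.5, 4.5, 345°)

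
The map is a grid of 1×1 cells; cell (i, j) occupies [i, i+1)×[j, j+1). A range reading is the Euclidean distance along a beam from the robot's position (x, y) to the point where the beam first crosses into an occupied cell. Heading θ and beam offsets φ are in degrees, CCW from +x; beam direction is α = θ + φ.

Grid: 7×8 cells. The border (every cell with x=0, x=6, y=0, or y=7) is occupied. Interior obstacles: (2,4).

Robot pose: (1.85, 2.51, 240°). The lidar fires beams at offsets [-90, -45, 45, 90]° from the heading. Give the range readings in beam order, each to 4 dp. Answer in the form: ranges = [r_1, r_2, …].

ranges = [0.9815, 0.8800, 1.5633, 3.0200]

beam 1: φ=-90°, α=150°
  d=(-0.8660,0.5000)  start (1,2)  tX=0.9815 tY=0.9800  stride 1/|dx|=1.1547 1/|dy|=2.0000
    cross y-line → (1,3), t=0.9800
    cross x-line → (0,3), t=0.9815 (wall)
  → r_1 = 0.9815
beam 2: φ=-45°, α=195°
  d=(-0.9659,-0.2588)  start (1,2)  tX=0.8800 tY=1.9705  stride 1/|dx|=1.0353 1/|dy|=3.8637
    cross x-line → (0,2), t=0.8800 (wall)
  → r_2 = 0.8800
beam 3: φ=45°, α=285°
  d=(0.2588,-0.9659)  start (1,2)  tX=0.5796 tY=0.5280  stride 1/|dx|=3.8637 1/|dy|=1.0353
    cross y-line → (1,1), t=0.5280
    cross x-line → (2,1), t=0.5796
    cross y-line → (2,0), t=1.5633 (wall)
  → r_3 = 1.5633
beam 4: φ=90°, α=330°
  d=(0.8660,-0.5000)  start (1,2)  tX=0.1732 tY=1.0200  stride 1/|dx|=1.1547 1/|dy|=2.0000
    cross x-line → (2,2), t=0.1732
    cross y-line → (2,1), t=1.0200
    cross x-line → (3,1), t=1.3279
    cross x-line → (4,1), t=2.4826
    cross y-line → (4,0), t=3.0200 (wall)
  → r_4 = 3.0200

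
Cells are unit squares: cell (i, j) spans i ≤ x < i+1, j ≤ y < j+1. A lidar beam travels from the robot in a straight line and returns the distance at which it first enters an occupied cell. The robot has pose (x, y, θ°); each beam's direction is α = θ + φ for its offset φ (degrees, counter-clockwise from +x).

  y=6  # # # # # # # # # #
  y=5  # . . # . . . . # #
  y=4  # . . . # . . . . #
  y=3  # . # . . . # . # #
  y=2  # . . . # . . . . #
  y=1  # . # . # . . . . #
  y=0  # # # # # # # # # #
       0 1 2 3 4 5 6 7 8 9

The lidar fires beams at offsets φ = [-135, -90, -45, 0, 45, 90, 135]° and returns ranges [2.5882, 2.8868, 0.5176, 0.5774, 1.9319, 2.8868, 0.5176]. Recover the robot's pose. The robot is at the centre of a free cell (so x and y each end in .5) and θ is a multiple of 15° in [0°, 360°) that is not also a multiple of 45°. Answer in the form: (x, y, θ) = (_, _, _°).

Candidates: 31 free-cell centres × 16 headings = 496 poses. Raycast each; keep the one whose scan matches to 4 dp.
  (7.5, 4.5, 120°): beam 1 = 1.5529 ≠ 2.5882 ✗
  (8.5, 4.5, 30°): beam 1 = 0.5176 ≠ 2.5882 ✗
  (4.5, 5.5, 150°): beam 1 = 1.9319 ≠ 2.5882 ✗
  (6.5, 2.5, 255°): beam 1 = 0.5774 ≠ 2.5882 ✗
  (6.5, 4.5, 120°): beam 1 = 1.9319 ≠ 2.5882 ✗
  …
  (7.5, 3.5, 30°): r_1=2.5882, r_2=2.8868, r_3=0.5176, r_4=0.5774, r_5=1.9319, r_6=2.8868, r_7=0.5176 — all match ✓
No second candidate reproduces the full scan.

(x, y, θ) = (7.5, 3.5, 30°)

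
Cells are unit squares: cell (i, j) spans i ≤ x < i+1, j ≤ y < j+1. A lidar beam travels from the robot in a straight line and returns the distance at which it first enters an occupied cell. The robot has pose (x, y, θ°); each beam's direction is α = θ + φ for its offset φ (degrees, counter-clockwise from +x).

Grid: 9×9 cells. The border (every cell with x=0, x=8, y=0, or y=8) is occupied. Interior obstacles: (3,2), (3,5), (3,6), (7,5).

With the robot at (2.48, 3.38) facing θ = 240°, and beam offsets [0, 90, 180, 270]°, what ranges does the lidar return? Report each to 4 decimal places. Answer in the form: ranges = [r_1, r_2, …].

ranges = [2.7482, 0.7600, 1.8706, 1.7090]

beam 1: φ=0°, α=240°
  dir = (cos 240°, sin 240°) = (-0.5000, -0.8660); from cell (2,3)
  next x-line at t=0.9600, next y-line at t=0.4388; Δt_x=2.0000, Δt_y=1.1547
    y: enter (2,2) at t=0.4388
    x: enter (1,2) at t=0.9600
    y: enter (1,1) at t=1.5935
    y: enter (1,0) at t=2.7482 ← occupied
  → r_1 = 2.7482
beam 2: φ=90°, α=330°
  dir = (cos 330°, sin 330°) = (0.8660, -0.5000); from cell (2,3)
  next x-line at t=0.6004, next y-line at t=0.7600; Δt_x=1.1547, Δt_y=2.0000
    x: enter (3,3) at t=0.6004
    y: enter (3,2) at t=0.7600 ← occupied
  → r_2 = 0.7600
beam 3: φ=180°, α=60°
  dir = (cos 60°, sin 60°) = (0.5000, 0.8660); from cell (2,3)
  next x-line at t=1.0400, next y-line at t=0.7159; Δt_x=2.0000, Δt_y=1.1547
    y: enter (2,4) at t=0.7159
    x: enter (3,4) at t=1.0400
    y: enter (3,5) at t=1.8706 ← occupied
  → r_3 = 1.8706
beam 4: φ=270°, α=150°
  dir = (cos 150°, sin 150°) = (-0.8660, 0.5000); from cell (2,3)
  next x-line at t=0.5543, next y-line at t=1.2400; Δt_x=1.1547, Δt_y=2.0000
    x: enter (1,3) at t=0.5543
    y: enter (1,4) at t=1.2400
    x: enter (0,4) at t=1.7090 ← occupied
  → r_4 = 1.7090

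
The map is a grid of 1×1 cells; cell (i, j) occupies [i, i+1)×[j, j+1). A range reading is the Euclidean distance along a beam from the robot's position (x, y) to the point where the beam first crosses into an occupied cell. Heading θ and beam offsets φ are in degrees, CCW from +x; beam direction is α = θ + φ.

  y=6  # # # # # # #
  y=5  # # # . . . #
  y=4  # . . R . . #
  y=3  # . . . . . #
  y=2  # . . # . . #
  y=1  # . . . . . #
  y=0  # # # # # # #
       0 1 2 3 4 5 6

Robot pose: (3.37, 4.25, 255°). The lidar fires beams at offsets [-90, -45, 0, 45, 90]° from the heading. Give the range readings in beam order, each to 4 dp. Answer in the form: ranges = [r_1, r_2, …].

ranges = [2.4536, 2.7366, 1.2941, 3.7528, 2.7228]

beam 1: φ=-90°, α=165°
  dir = (cos 165°, sin 165°) = (-0.9659, 0.2588); from cell (3,4)
  next x-line at t=0.3831, next y-line at t=2.8978; Δt_x=1.0353, Δt_y=3.8637
    x: enter (2,4) at t=0.3831
    x: enter (1,4) at t=1.4183
    x: enter (0,4) at t=2.4536 ← occupied
  → r_1 = 2.4536
beam 2: φ=-45°, α=210°
  dir = (cos 210°, sin 210°) = (-0.8660, -0.5000); from cell (3,4)
  next x-line at t=0.4272, next y-line at t=0.5000; Δt_x=1.1547, Δt_y=2.0000
    x: enter (2,4) at t=0.4272
    y: enter (2,3) at t=0.5000
    x: enter (1,3) at t=1.5819
    y: enter (1,2) at t=2.5000
    x: enter (0,2) at t=2.7366 ← occupied
  → r_2 = 2.7366
beam 3: φ=0°, α=255°
  dir = (cos 255°, sin 255°) = (-0.2588, -0.9659); from cell (3,4)
  next x-line at t=1.4296, next y-line at t=0.2588; Δt_x=3.8637, Δt_y=1.0353
    y: enter (3,3) at t=0.2588
    y: enter (3,2) at t=1.2941 ← occupied
  → r_3 = 1.2941
beam 4: φ=45°, α=300°
  dir = (cos 300°, sin 300°) = (0.5000, -0.8660); from cell (3,4)
  next x-line at t=1.2600, next y-line at t=0.2887; Δt_x=2.0000, Δt_y=1.1547
    y: enter (3,3) at t=0.2887
    x: enter (4,3) at t=1.2600
    y: enter (4,2) at t=1.4434
    y: enter (4,1) at t=2.5981
    x: enter (5,1) at t=3.2600
    y: enter (5,0) at t=3.7528 ← occupied
  → r_4 = 3.7528
beam 5: φ=90°, α=345°
  dir = (cos 345°, sin 345°) = (0.9659, -0.2588); from cell (3,4)
  next x-line at t=0.6522, next y-line at t=0.9659; Δt_x=1.0353, Δt_y=3.8637
    x: enter (4,4) at t=0.6522
    y: enter (4,3) at t=0.9659
    x: enter (5,3) at t=1.6875
    x: enter (6,3) at t=2.7228 ← occupied
  → r_5 = 2.7228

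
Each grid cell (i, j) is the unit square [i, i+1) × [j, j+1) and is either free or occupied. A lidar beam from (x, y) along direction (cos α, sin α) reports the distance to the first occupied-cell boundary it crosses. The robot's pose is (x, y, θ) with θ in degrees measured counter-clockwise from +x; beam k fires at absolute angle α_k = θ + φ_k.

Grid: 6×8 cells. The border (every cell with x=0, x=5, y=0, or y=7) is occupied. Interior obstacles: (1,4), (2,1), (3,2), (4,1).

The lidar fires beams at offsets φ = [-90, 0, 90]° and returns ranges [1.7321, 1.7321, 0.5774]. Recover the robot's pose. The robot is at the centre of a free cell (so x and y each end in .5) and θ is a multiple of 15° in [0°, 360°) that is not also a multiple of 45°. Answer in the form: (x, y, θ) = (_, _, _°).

(x, y, θ) = (2.5, 2.5, 210°)

Enumerate (i+0.5, j+0.5, θ) over the 20 free cells and 16 admissible headings. For each, cast all 3 beams and compare to the given ranges.
  (2.5, 4.5, 255°): beam 1 = 0.5176 ≠ 1.7321 ✗
  (1.5, 6.5, 120°): beam 1 = 1.0000 ≠ 1.7321 ✗
  (4.5, 6.5, 210°): beam 1 = 0.5774 ≠ 1.7321 ✗
  (1.5, 6.5, 285°): beam 1 = 0.5176 ≠ 1.7321 ✗
  …
  (2.5, 2.5, 210°): r_1=1.7321, r_2=1.7321, r_3=0.5774 — all match ✓
Unique over the lattice → pose = (2.5, 2.5, 210°).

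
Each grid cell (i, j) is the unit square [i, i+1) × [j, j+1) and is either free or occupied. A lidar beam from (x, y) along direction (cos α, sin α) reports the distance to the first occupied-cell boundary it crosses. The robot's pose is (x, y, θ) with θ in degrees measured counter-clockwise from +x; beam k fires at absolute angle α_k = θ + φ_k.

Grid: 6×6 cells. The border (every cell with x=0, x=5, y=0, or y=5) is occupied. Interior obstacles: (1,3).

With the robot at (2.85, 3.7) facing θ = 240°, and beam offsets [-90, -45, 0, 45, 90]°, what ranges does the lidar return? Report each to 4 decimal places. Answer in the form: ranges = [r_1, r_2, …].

beam 1: φ=-90°, α=150°
  direction (-0.8660, 0.5000); cell (2,3); t to first gridline: x 0.9815, y 0.6000 (then +1.1547 / +2.0000)
    (2,4) via y @ 0.6000
    (1,4) via x @ 0.9815
    (0,4) via x @ 2.1362  # hit
  → r_1 = 2.1362
beam 2: φ=-45°, α=195°
  direction (-0.9659, -0.2588); cell (2,3); t to first gridline: x 0.8800, y 2.7046 (then +1.0353 / +3.8637)
    (1,3) via x @ 0.8800  # hit
  → r_2 = 0.8800
beam 3: φ=0°, α=240°
  direction (-0.5000, -0.8660); cell (2,3); t to first gridline: x 1.7000, y 0.8083 (then +2.0000 / +1.1547)
    (2,2) via y @ 0.8083
    (1,2) via x @ 1.7000
    (1,1) via y @ 1.9630
    (1,0) via y @ 3.1177  # hit
  → r_3 = 3.1177
beam 4: φ=45°, α=285°
  direction (0.2588, -0.9659); cell (2,3); t to first gridline: x 0.5796, y 0.7247 (then +3.8637 / +1.0353)
    (3,3) via x @ 0.5796
    (3,2) via y @ 0.7247
    (3,1) via y @ 1.7600
    (3,0) via y @ 2.7952  # hit
  → r_4 = 2.7952
beam 5: φ=90°, α=330°
  direction (0.8660, -0.5000); cell (2,3); t to first gridline: x 0.1732, y 1.4000 (then +1.1547 / +2.0000)
    (3,3) via x @ 0.1732
    (4,3) via x @ 1.3279
    (4,2) via y @ 1.4000
    (5,2) via x @ 2.4826  # hit
  → r_5 = 2.4826

ranges = [2.1362, 0.8800, 3.1177, 2.7952, 2.4826]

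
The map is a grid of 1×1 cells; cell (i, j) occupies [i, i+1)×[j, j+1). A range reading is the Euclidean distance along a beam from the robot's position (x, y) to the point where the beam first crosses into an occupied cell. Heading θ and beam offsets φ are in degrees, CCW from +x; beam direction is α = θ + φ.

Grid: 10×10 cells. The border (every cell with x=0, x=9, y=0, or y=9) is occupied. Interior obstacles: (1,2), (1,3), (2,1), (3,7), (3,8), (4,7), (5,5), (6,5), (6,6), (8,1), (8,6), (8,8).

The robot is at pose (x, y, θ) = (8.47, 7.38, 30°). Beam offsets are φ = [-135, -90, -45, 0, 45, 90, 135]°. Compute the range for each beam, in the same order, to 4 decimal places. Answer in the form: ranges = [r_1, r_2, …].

beam 1: φ=-135°, α=255°
  dir = (cos 255°, sin 255°) = (-0.2588, -0.9659); from cell (8,7)
  next x-line at t=1.8159, next y-line at t=0.3934; Δt_x=3.8637, Δt_y=1.0353
    y: enter (8,6) at t=0.3934 ← occupied
  → r_1 = 0.3934
beam 2: φ=-90°, α=300°
  dir = (cos 300°, sin 300°) = (0.5000, -0.8660); from cell (8,7)
  next x-line at t=1.0600, next y-line at t=0.4388; Δt_x=2.0000, Δt_y=1.1547
    y: enter (8,6) at t=0.4388 ← occupied
  → r_2 = 0.4388
beam 3: φ=-45°, α=345°
  dir = (cos 345°, sin 345°) = (0.9659, -0.2588); from cell (8,7)
  next x-line at t=0.5487, next y-line at t=1.4682; Δt_x=1.0353, Δt_y=3.8637
    x: enter (9,7) at t=0.5487 ← occupied
  → r_3 = 0.5487
beam 4: φ=0°, α=30°
  dir = (cos 30°, sin 30°) = (0.8660, 0.5000); from cell (8,7)
  next x-line at t=0.6120, next y-line at t=1.2400; Δt_x=1.1547, Δt_y=2.0000
    x: enter (9,7) at t=0.6120 ← occupied
  → r_4 = 0.6120
beam 5: φ=45°, α=75°
  dir = (cos 75°, sin 75°) = (0.2588, 0.9659); from cell (8,7)
  next x-line at t=2.0478, next y-line at t=0.6419; Δt_x=3.8637, Δt_y=1.0353
    y: enter (8,8) at t=0.6419 ← occupied
  → r_5 = 0.6419
beam 6: φ=90°, α=120°
  dir = (cos 120°, sin 120°) = (-0.5000, 0.8660); from cell (8,7)
  next x-line at t=0.9400, next y-line at t=0.7159; Δt_x=2.0000, Δt_y=1.1547
    y: enter (8,8) at t=0.7159 ← occupied
  → r_6 = 0.7159
beam 7: φ=135°, α=165°
  dir = (cos 165°, sin 165°) = (-0.9659, 0.2588); from cell (8,7)
  next x-line at t=0.4866, next y-line at t=2.3955; Δt_x=1.0353, Δt_y=3.8637
    x: enter (7,7) at t=0.4866
    x: enter (6,7) at t=1.5219
    y: enter (6,8) at t=2.3955
    x: enter (5,8) at t=2.5571
    x: enter (4,8) at t=3.5924
    x: enter (3,8) at t=4.6277 ← occupied
  → r_7 = 4.6277

ranges = [0.3934, 0.4388, 0.5487, 0.6120, 0.6419, 0.7159, 4.6277]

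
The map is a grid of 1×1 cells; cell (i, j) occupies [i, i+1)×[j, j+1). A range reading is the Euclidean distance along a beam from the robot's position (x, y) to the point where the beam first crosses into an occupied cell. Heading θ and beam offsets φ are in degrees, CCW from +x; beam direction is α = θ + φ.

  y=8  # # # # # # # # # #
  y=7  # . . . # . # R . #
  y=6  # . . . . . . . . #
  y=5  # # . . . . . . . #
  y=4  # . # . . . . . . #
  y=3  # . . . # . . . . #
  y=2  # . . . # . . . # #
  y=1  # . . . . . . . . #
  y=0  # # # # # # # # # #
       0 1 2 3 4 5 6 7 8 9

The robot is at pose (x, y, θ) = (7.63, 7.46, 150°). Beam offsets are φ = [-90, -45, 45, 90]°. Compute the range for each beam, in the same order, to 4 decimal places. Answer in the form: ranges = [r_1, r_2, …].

ranges = [0.6235, 0.5590, 0.6522, 5.2600]

beam 1: φ=-90°, α=60°
  cosα=0.5000 sinα=0.8660 | (7,7) | tMaxX 0.7400 tMaxY 0.6235 | tΔX 2.0000 tΔY 1.1547
    t=0.6235 [y] (7,8) — stop
  → r_1 = 0.6235
beam 2: φ=-45°, α=105°
  cosα=-0.2588 sinα=0.9659 | (7,7) | tMaxX 2.4341 tMaxY 0.5590 | tΔX 3.8637 tΔY 1.0353
    t=0.5590 [y] (7,8) — stop
  → r_2 = 0.5590
beam 3: φ=45°, α=195°
  cosα=-0.9659 sinα=-0.2588 | (7,7) | tMaxX 0.6522 tMaxY 1.7773 | tΔX 1.0353 tΔY 3.8637
    t=0.6522 [x] (6,7) — stop
  → r_3 = 0.6522
beam 4: φ=90°, α=240°
  cosα=-0.5000 sinα=-0.8660 | (7,7) | tMaxX 1.2600 tMaxY 0.5312 | tΔX 2.0000 tΔY 1.1547
    t=0.5312 [y] (7,6)
    t=1.2600 [x] (6,6)
    t=1.6859 [y] (6,5)
    t=2.8406 [y] (6,4)
    t=3.2600 [x] (5,4)
    t=3.9953 [y] (5,3)
    t=5.1500 [y] (5,2)
    t=5.2600 [x] (4,2) — stop
  → r_4 = 5.2600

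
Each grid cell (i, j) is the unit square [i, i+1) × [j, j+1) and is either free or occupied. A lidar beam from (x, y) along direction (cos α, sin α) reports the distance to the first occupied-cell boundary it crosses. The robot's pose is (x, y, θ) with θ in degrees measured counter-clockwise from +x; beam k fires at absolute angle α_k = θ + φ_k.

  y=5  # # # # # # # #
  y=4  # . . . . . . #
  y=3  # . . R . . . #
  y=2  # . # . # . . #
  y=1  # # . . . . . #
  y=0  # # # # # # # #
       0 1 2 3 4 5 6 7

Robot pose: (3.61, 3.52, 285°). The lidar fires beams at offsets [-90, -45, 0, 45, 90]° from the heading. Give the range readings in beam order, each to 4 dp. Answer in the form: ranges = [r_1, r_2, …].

ranges = [2.7021, 1.2200, 1.5068, 1.0400, 3.5096]

beam 1: φ=-90°, α=195°
  dir = (cos 195°, sin 195°) = (-0.9659, -0.2588); from cell (3,3)
  next x-line at t=0.6315, next y-line at t=2.0091; Δt_x=1.0353, Δt_y=3.8637
    x: enter (2,3) at t=0.6315
    x: enter (1,3) at t=1.6668
    y: enter (1,2) at t=2.0091
    x: enter (0,2) at t=2.7021 ← occupied
  → r_1 = 2.7021
beam 2: φ=-45°, α=240°
  dir = (cos 240°, sin 240°) = (-0.5000, -0.8660); from cell (3,3)
  next x-line at t=1.2200, next y-line at t=0.6004; Δt_x=2.0000, Δt_y=1.1547
    y: enter (3,2) at t=0.6004
    x: enter (2,2) at t=1.2200 ← occupied
  → r_2 = 1.2200
beam 3: φ=0°, α=285°
  dir = (cos 285°, sin 285°) = (0.2588, -0.9659); from cell (3,3)
  next x-line at t=1.5068, next y-line at t=0.5383; Δt_x=3.8637, Δt_y=1.0353
    y: enter (3,2) at t=0.5383
    x: enter (4,2) at t=1.5068 ← occupied
  → r_3 = 1.5068
beam 4: φ=45°, α=330°
  dir = (cos 330°, sin 330°) = (0.8660, -0.5000); from cell (3,3)
  next x-line at t=0.4503, next y-line at t=1.0400; Δt_x=1.1547, Δt_y=2.0000
    x: enter (4,3) at t=0.4503
    y: enter (4,2) at t=1.0400 ← occupied
  → r_4 = 1.0400
beam 5: φ=90°, α=15°
  dir = (cos 15°, sin 15°) = (0.9659, 0.2588); from cell (3,3)
  next x-line at t=0.4038, next y-line at t=1.8546; Δt_x=1.0353, Δt_y=3.8637
    x: enter (4,3) at t=0.4038
    x: enter (5,3) at t=1.4390
    y: enter (5,4) at t=1.8546
    x: enter (6,4) at t=2.4743
    x: enter (7,4) at t=3.5096 ← occupied
  → r_5 = 3.5096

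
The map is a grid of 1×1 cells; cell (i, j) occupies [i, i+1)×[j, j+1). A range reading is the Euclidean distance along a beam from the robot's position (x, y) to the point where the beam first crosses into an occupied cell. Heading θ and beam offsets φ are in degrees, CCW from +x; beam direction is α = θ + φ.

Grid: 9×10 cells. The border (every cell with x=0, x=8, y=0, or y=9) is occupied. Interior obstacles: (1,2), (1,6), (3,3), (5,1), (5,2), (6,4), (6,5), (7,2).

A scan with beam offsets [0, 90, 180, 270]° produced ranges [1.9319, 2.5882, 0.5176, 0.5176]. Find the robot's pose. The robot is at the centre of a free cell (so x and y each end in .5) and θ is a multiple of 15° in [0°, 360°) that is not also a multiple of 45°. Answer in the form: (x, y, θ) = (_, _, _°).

(x, y, θ) = (7.5, 8.5, 165°)

Candidates: 48 free-cell centres × 16 headings = 768 poses. Raycast each; keep the one whose scan matches to 4 dp.
  (4.5, 1.5, 240°): beam 1 = 0.5774 ≠ 1.9319 ✗
  (6.5, 1.5, 285°): beam 1 = 0.5176 ≠ 1.9319 ✗
  (5.5, 4.5, 210°): beam 1 = 1.7321 ≠ 1.9319 ✗
  (4.5, 4.5, 345°): beam 1 = 1.5529 ≠ 1.9319 ✗
  …
  (7.5, 8.5, 165°): r_1=1.9319, r_2=2.5882, r_3=0.5176, r_4=0.5176 — all match ✓
Only this pose fits every beam.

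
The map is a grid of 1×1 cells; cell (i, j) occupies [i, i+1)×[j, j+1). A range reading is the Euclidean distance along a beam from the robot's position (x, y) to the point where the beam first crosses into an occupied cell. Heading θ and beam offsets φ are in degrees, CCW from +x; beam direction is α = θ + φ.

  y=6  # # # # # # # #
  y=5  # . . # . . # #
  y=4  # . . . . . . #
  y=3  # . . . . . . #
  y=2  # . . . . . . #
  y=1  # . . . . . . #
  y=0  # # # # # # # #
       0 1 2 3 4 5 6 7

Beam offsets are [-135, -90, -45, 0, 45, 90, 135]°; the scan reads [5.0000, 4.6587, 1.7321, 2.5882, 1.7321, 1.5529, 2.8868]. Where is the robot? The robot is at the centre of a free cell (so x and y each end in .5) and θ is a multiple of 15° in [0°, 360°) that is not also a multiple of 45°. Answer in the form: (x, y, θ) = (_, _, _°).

(x, y, θ) = (2.5, 3.5, 105°)

Candidates: 28 free-cell centres × 16 headings = 448 poses. Raycast each; keep the one whose scan matches to 4 dp.
  (6.5, 3.5, 150°): beam 1 = 0.5176 ≠ 5.0000 ✗
  (4.5, 1.5, 300°): beam 1 = 3.6235 ≠ 5.0000 ✗
  (5.5, 4.5, 255°): beam 1 = 1.7321 ≠ 5.0000 ✗
  (4.5, 1.5, 120°): beam 1 = 1.9319 ≠ 5.0000 ✗
  (2.5, 4.5, 255°): beam 1 = 1.7321 ≠ 5.0000 ✗
  …
  (2.5, 3.5, 105°): r_1=5.0000, r_2=4.6587, r_3=1.7321, r_4=2.5882, r_5=1.7321, r_6=1.5529, r_7=2.8868 — all match ✓
Unique over the lattice → pose = (2.5, 3.5, 105°).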